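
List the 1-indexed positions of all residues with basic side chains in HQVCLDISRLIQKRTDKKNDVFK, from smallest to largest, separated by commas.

K, R, and H are the three residues with basic side chains (ε-amine, guanidinium, and imidazole respectively).
Matching residues: H1, R9, K13, R14, K17, K18, K23.

1, 9, 13, 14, 17, 18, 23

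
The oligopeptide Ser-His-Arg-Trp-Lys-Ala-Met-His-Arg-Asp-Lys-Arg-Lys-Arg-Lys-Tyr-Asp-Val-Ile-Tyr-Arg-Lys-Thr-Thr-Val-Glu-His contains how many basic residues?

K, R, and H are the three residues with basic side chains (ε-amine, guanidinium, and imidazole respectively).
Matching residues: His2, Arg3, Lys5, His8, Arg9, Lys11, Arg12, Lys13, Arg14, Lys15, Arg21, Lys22, His27.

13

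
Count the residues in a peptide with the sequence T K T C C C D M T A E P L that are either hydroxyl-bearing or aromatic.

Hydroxyl-bearing: S, T, Y. Aromatic: F, W, Y.
Hydroxyl-bearing residues here: T1, T3, T9 (3).
Aromatic residues here: none (0).
(Y belongs to both groups, but none appear in this sequence.) Total = 3 + 0 = 3.

3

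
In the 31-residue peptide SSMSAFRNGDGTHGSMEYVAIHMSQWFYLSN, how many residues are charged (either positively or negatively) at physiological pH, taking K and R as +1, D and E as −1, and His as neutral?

3

Charged side chains at pH ~7.4: K, R (positive); D, E (negative).
Matching residues: R7, D10, E17.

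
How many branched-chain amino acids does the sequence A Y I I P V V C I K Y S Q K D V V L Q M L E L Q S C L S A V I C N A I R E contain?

Valine (V), leucine (L), and isoleucine (I) are the branched-chain amino acids.
Matching residues: I3, I4, V6, V7, I9, V16, V17, L18, L21, L23, L27, V30, I31, I35.

14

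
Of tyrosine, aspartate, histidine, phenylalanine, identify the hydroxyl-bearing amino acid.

Serine (S), threonine (T), and tyrosine (Y) each carry a hydroxyl group on the side chain.
Of the listed options, only tyrosine belongs to this group.

tyrosine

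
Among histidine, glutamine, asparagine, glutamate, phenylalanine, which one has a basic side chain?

histidine

K, R, and H are the three residues with basic side chains (ε-amine, guanidinium, and imidazole respectively).
Of the listed options, only histidine belongs to this group.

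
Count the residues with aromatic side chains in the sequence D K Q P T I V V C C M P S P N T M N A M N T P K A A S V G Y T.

1

The aromatic amino acids are Phe (F, benzyl), Trp (W, indole), and Tyr (Y, phenol).
Matching residues: Y30.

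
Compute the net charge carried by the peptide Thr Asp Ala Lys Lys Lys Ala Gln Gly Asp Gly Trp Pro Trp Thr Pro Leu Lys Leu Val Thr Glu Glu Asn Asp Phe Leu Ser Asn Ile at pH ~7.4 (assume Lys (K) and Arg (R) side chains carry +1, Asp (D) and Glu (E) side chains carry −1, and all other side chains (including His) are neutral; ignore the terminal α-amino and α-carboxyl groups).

Positive (K, R): Lys4, Lys5, Lys6, Lys18 → +4.
Negative (D, E): Asp2, Asp10, Glu22, Glu23, Asp25 → −5.
Net charge = (+4) + (−5) = −1.

-1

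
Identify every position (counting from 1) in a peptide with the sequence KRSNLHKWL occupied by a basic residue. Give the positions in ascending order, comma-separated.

1, 2, 6, 7

K, R, and H are the three residues with basic side chains (ε-amine, guanidinium, and imidazole respectively).
Matching residues: K1, R2, H6, K7.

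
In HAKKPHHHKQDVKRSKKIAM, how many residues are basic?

11

The basic amino acids are Lys (K), Arg (R), and His (H).
Matching residues: H1, K3, K4, H6, H7, H8, K9, K13, R14, K16, K17.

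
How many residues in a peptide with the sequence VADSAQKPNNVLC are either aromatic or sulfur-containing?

Aromatic: F, W, Y. Sulfur-containing: C, M.
Aromatic residues here: none (0).
Sulfur-containing residues here: C13 (1).
The two groups share no amino acid, so total = 0 + 1 = 1.

1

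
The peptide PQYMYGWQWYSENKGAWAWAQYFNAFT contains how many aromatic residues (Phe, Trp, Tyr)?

10

Matching residues: Y3, Y5, W7, W9, Y10, W17, W19, Y22, F23, F26.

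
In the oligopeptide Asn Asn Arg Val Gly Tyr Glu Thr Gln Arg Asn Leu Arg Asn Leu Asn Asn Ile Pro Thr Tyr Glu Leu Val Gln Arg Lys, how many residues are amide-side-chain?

8

Asparagine (N) and glutamine (Q) have uncharged amide side chains.
Matching residues: Asn1, Asn2, Gln9, Asn11, Asn14, Asn16, Asn17, Gln25.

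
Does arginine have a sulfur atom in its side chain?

No

The sulfur-bearing residues are cysteine (–SH) and methionine (–S–CH₃).
Arginine is not in this group.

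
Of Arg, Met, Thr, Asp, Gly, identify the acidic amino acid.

The acidic residues are Asp (D) and Glu (E), whose side chains end in a carboxylate group.
Of the listed options, only Asp belongs to this group.

Asp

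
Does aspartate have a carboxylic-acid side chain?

The acidic residues are Asp (D) and Glu (E), whose side chains end in a carboxylate group.
Aspartate is in this group.

Yes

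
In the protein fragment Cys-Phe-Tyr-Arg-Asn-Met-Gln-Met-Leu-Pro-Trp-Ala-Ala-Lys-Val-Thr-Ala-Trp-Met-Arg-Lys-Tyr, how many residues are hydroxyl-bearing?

The –OH-bearing residues are Ser, Thr (aliphatic alcohols), and Tyr (phenol).
Matching residues: Tyr3, Thr16, Tyr22.

3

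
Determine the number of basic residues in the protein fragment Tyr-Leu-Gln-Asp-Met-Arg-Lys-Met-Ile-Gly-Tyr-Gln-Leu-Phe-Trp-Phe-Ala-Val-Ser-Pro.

2

Lysine (K), arginine (R), and histidine (H) have basic, nitrogen-containing side chains.
Matching residues: Arg6, Lys7.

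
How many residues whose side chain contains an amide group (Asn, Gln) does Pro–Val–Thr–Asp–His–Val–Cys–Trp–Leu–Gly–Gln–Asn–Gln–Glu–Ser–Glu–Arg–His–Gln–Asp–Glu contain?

Matching residues: Gln11, Asn12, Gln13, Gln19.

4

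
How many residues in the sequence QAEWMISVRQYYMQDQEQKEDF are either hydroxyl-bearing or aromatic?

Hydroxyl-bearing: S, T, Y. Aromatic: F, W, Y.
Hydroxyl-bearing residues here: S7, Y11, Y12 (3).
Aromatic residues here: W4, Y11, Y12, F22 (4).
Y is in both groups, so the 2 Y residues must not be double-counted.
Total = 3 + 4 − 2 = 5.

5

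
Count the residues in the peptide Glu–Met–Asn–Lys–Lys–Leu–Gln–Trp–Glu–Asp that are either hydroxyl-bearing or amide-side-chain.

Hydroxyl-bearing: S, T, Y. Amide-side-chain: N, Q.
Hydroxyl-bearing residues here: none (0).
Amide-side-chain residues here: Asn3, Gln7 (2).
The two groups share no amino acid, so total = 0 + 2 = 2.

2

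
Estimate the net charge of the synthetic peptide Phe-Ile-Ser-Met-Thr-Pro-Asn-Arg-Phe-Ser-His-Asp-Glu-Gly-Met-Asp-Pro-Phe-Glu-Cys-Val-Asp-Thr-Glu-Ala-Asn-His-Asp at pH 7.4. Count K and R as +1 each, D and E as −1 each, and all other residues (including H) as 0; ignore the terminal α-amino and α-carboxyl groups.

-6

Positive (K, R): Arg8 → +1.
Negative (D, E): Asp12, Glu13, Asp16, Glu19, Asp22, Glu24, Asp28 → −7.
Net charge = (+1) + (−7) = −6.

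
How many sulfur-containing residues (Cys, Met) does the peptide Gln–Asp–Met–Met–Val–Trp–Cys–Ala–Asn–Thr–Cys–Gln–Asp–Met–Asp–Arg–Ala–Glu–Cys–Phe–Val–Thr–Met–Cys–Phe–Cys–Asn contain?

9

Matching residues: Met3, Met4, Cys7, Cys11, Met14, Cys19, Met23, Cys24, Cys26.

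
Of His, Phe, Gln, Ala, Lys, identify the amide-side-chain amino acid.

Gln

Asparagine (N) and glutamine (Q) have uncharged amide side chains.
Of the listed options, only Gln belongs to this group.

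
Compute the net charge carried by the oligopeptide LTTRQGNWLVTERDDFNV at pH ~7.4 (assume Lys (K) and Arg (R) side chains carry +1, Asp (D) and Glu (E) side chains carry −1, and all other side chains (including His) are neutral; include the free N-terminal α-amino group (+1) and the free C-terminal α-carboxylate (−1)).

-1

Positive (K, R): R4, R13 → +2.
Negative (D, E): E12, D14, D15 → −3.
The N-terminus (+1) and C-terminus (−1) cancel.
Net charge = (+2) + (−3) = −1.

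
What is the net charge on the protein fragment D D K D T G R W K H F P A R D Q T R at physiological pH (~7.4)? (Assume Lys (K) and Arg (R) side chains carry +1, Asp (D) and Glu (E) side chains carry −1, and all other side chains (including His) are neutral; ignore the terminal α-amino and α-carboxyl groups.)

+1

Positive (K, R): K3, R7, K9, R14, R18 → +5.
Negative (D, E): D1, D2, D4, D15 → −4.
Net charge = (+5) + (−4) = +1.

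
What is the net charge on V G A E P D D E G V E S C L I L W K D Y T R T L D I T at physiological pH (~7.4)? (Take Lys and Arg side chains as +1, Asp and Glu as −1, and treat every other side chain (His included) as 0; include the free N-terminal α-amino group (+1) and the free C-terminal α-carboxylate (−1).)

-5

Positive (K, R): K18, R22 → +2.
Negative (D, E): E4, D6, D7, E8, E11, D19, D25 → −7.
The N-terminus (+1) and C-terminus (−1) cancel.
Net charge = (+2) + (−7) = −5.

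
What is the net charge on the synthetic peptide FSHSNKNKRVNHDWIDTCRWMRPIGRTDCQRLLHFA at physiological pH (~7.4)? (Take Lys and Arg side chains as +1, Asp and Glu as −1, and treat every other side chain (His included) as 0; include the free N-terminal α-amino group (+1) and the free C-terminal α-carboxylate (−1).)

Positive (K, R): K6, K8, R9, R19, R22, R26, R31 → +7.
Negative (D, E): D13, D16, D28 → −3.
The N-terminus (+1) and C-terminus (−1) cancel.
Net charge = (+7) + (−3) = +4.

+4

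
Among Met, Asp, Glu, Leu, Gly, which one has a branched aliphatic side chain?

Leu

The BCAAs are Val, Leu, and Ile — aliphatic side chains with a branch point.
Of the listed options, only Leu belongs to this group.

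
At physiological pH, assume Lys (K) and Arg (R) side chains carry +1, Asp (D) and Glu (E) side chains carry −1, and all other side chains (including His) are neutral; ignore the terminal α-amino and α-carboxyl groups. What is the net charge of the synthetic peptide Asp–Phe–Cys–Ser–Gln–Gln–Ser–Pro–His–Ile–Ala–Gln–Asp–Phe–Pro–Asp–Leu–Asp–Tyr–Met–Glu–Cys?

Positive (K, R): none → +0.
Negative (D, E): Asp1, Asp13, Asp16, Asp18, Glu21 → −5.
Net charge = (+0) + (−5) = −5.

-5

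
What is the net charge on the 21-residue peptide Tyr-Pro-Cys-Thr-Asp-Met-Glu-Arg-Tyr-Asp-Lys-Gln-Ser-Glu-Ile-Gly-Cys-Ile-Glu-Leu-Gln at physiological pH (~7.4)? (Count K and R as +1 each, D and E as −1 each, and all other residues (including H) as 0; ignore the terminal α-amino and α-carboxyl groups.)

Positive (K, R): Arg8, Lys11 → +2.
Negative (D, E): Asp5, Glu7, Asp10, Glu14, Glu19 → −5.
Net charge = (+2) + (−5) = −3.

-3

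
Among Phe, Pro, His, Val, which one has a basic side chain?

His

The basic amino acids are Lys (K), Arg (R), and His (H).
Of the listed options, only His belongs to this group.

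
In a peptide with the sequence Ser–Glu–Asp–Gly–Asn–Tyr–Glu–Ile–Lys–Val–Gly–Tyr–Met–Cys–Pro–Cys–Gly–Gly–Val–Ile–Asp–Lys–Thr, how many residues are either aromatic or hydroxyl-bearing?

Aromatic: F, W, Y. Hydroxyl-bearing: S, T, Y.
Aromatic residues here: Tyr6, Tyr12 (2).
Hydroxyl-bearing residues here: Ser1, Tyr6, Tyr12, Thr23 (4).
Y is in both groups, so the 2 Y residues must not be double-counted.
Total = 2 + 4 − 2 = 4.

4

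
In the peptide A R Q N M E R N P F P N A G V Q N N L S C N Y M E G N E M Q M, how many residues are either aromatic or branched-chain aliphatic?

4

Aromatic: F, W, Y. Branched-chain aliphatic: I, L, V.
Aromatic residues here: F10, Y23 (2).
Branched-chain aliphatic residues here: V15, L19 (2).
The two groups share no amino acid, so total = 2 + 2 = 4.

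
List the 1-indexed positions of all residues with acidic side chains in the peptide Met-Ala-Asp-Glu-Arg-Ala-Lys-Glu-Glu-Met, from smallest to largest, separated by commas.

3, 4, 8, 9

Only D (aspartate) and E (glutamate) carry a side-chain carboxylic acid.
Matching residues: Asp3, Glu4, Glu8, Glu9.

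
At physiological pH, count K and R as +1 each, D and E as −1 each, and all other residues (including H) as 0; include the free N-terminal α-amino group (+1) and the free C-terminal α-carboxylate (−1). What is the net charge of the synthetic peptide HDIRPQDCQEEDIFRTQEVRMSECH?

Positive (K, R): R4, R15, R20 → +3.
Negative (D, E): D2, D7, E10, E11, D12, E18, E23 → −7.
The N-terminus (+1) and C-terminus (−1) cancel.
Net charge = (+3) + (−7) = −4.

-4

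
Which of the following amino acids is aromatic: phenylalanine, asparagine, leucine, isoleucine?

phenylalanine

F, W, and Y each carry an aromatic ring on the side chain.
Of the listed options, only phenylalanine belongs to this group.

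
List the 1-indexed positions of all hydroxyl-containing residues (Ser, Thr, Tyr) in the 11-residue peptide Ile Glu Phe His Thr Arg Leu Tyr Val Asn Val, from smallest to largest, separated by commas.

Matching residues: Thr5, Tyr8.

5, 8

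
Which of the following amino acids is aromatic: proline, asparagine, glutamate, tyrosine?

The aromatic amino acids are Phe (F, benzyl), Trp (W, indole), and Tyr (Y, phenol).
Of the listed options, only tyrosine belongs to this group.

tyrosine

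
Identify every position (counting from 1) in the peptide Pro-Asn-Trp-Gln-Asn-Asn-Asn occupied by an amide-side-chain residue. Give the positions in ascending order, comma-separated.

2, 4, 5, 6, 7

Only N (asparagine) and Q (glutamine) carry a side-chain carboxamide.
Matching residues: Asn2, Gln4, Asn5, Asn6, Asn7.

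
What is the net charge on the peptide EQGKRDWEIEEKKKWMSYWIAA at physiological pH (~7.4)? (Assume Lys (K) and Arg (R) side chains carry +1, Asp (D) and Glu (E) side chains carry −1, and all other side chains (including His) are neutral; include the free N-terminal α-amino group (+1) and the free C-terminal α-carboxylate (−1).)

Positive (K, R): K4, R5, K12, K13, K14 → +5.
Negative (D, E): E1, D6, E8, E10, E11 → −5.
The N-terminus (+1) and C-terminus (−1) cancel.
Net charge = (+5) + (−5) = 0.

0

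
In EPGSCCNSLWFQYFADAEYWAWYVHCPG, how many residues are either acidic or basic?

Acidic: D, E. Basic: H, K, R.
Acidic residues here: E1, D16, E18 (3).
Basic residues here: H25 (1).
The two groups share no amino acid, so total = 3 + 1 = 4.

4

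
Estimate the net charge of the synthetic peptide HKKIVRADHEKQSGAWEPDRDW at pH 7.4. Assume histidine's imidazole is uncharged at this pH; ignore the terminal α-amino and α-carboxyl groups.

0

At pH ~7.4 the Lys and Arg side chains are protonated (+1), the Asp and Glu side chains are deprotonated (−1), and with His taken as neutral all other side chains carry no charge.
Positive (K, R): K2, K3, R6, K11, R20 → +5.
Negative (D, E): D8, E10, E17, D19, D21 → −5.
Net charge = (+5) + (−5) = 0.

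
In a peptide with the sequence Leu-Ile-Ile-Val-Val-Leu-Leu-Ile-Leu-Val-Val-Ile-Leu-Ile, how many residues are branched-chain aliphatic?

14

The BCAAs are Val, Leu, and Ile — aliphatic side chains with a branch point.
Matching residues: Leu1, Ile2, Ile3, Val4, Val5, Leu6, Leu7, Ile8, Leu9, Val10, Val11, Ile12, Leu13, Ile14.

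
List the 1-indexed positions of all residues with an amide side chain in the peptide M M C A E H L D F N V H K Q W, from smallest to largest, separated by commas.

Asparagine (N) and glutamine (Q) have uncharged amide side chains.
Matching residues: N10, Q14.

10, 14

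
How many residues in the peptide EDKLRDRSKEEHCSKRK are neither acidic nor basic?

Acidic: D, E. Basic: K, R, H. All other residues are neither.
Matching residues: L4, S8, C13, S14.

4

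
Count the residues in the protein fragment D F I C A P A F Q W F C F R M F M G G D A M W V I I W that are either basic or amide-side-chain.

2

Basic: H, K, R. Amide-side-chain: N, Q.
Basic residues here: R14 (1).
Amide-side-chain residues here: Q9 (1).
The two groups share no amino acid, so total = 1 + 1 = 2.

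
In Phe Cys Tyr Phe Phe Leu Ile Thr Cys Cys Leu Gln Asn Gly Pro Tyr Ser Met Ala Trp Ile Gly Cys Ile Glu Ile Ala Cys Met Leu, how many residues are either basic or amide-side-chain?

2

Basic: H, K, R. Amide-side-chain: N, Q.
Basic residues here: none (0).
Amide-side-chain residues here: Gln12, Asn13 (2).
The two groups share no amino acid, so total = 0 + 2 = 2.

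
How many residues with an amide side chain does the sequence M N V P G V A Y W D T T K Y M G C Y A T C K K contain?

Asparagine (N) and glutamine (Q) have uncharged amide side chains.
Matching residues: N2.

1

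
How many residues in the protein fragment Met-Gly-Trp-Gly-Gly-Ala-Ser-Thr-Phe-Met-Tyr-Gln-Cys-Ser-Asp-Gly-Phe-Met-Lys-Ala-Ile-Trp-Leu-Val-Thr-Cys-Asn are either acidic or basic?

2

Acidic: D, E. Basic: H, K, R.
Acidic residues here: Asp15 (1).
Basic residues here: Lys19 (1).
The two groups share no amino acid, so total = 1 + 1 = 2.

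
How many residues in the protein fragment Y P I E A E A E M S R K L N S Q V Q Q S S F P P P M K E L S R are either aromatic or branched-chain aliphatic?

6

Aromatic: F, W, Y. Branched-chain aliphatic: I, L, V.
Aromatic residues here: Y1, F22 (2).
Branched-chain aliphatic residues here: I3, L13, V17, L29 (4).
The two groups share no amino acid, so total = 2 + 4 = 6.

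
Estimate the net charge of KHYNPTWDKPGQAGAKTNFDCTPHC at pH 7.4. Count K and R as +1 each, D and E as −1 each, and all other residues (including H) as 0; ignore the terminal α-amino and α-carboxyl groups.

Positive (K, R): K1, K9, K16 → +3.
Negative (D, E): D8, D20 → −2.
Net charge = (+3) + (−2) = +1.

+1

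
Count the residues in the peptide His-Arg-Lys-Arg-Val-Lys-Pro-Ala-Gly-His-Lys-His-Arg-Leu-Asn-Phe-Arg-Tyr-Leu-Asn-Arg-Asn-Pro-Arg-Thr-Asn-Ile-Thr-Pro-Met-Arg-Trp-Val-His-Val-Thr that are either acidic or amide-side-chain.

Acidic: D, E. Amide-side-chain: N, Q.
Acidic residues here: none (0).
Amide-side-chain residues here: Asn15, Asn20, Asn22, Asn26 (4).
The two groups share no amino acid, so total = 0 + 4 = 4.

4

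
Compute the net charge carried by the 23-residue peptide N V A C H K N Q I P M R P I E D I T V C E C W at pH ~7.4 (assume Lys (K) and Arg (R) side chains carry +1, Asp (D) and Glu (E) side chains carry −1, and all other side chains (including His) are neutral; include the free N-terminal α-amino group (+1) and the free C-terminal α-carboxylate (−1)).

Positive (K, R): K6, R12 → +2.
Negative (D, E): E15, D16, E21 → −3.
The N-terminus (+1) and C-terminus (−1) cancel.
Net charge = (+2) + (−3) = −1.

-1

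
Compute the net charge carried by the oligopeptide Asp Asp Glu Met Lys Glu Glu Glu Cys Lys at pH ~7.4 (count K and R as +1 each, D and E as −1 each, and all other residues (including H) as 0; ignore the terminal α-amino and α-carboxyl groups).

-4

Positive (K, R): Lys5, Lys10 → +2.
Negative (D, E): Asp1, Asp2, Glu3, Glu6, Glu7, Glu8 → −6.
Net charge = (+2) + (−6) = −4.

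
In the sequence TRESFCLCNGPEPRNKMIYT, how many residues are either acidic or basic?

5

Acidic: D, E. Basic: H, K, R.
Acidic residues here: E3, E12 (2).
Basic residues here: R2, R14, K16 (3).
The two groups share no amino acid, so total = 2 + 3 = 5.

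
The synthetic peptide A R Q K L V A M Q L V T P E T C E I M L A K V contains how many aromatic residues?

0

The aromatic amino acids are Phe (F, benzyl), Trp (W, indole), and Tyr (Y, phenol).
None of the 23 residues belong to this group.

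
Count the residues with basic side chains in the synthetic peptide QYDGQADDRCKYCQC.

2

K, R, and H are the three residues with basic side chains (ε-amine, guanidinium, and imidazole respectively).
Matching residues: R9, K11.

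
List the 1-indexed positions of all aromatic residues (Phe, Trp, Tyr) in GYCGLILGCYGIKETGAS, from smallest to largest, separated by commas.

Matching residues: Y2, Y10.

2, 10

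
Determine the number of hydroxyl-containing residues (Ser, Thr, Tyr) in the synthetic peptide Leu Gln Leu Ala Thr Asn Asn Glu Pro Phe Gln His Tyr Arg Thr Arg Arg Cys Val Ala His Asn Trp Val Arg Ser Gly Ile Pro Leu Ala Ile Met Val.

4

Matching residues: Thr5, Tyr13, Thr15, Ser26.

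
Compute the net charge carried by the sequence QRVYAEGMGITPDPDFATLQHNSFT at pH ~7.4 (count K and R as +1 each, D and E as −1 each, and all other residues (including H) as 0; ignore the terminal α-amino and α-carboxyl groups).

Positive (K, R): R2 → +1.
Negative (D, E): E6, D13, D15 → −3.
Net charge = (+1) + (−3) = −2.

-2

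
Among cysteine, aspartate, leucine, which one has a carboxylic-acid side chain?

aspartate

Aspartate (D) and glutamate (E) have carboxylic-acid side chains and are the acidic amino acids.
Of the listed options, only aspartate belongs to this group.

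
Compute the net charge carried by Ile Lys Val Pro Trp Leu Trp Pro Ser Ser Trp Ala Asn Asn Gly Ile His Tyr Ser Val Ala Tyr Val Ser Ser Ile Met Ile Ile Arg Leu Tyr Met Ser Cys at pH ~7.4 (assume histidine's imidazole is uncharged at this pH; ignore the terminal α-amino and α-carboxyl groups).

Near pH 7.4, K and R contribute +1 each, D and E contribute −1 each, and every other side chain (His included, as stated) is uncharged.
Positive (K, R): Lys2, Arg30 → +2.
Negative (D, E): none → −0.
Net charge = (+2) + (−0) = +2.

+2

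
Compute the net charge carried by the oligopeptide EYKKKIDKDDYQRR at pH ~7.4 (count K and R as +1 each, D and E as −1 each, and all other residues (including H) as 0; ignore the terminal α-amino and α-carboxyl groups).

+2

Positive (K, R): K3, K4, K5, K8, R13, R14 → +6.
Negative (D, E): E1, D7, D9, D10 → −4.
Net charge = (+6) + (−4) = +2.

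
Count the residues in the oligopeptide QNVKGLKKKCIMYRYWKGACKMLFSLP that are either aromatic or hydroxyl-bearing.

Aromatic: F, W, Y. Hydroxyl-bearing: S, T, Y.
Aromatic residues here: Y13, Y15, W16, F24 (4).
Hydroxyl-bearing residues here: Y13, Y15, S25 (3).
Y is in both groups, so the 2 Y residues must not be double-counted.
Total = 4 + 3 − 2 = 5.

5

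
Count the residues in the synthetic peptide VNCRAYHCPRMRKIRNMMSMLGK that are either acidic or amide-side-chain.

2

Acidic: D, E. Amide-side-chain: N, Q.
Acidic residues here: none (0).
Amide-side-chain residues here: N2, N16 (2).
The two groups share no amino acid, so total = 0 + 2 = 2.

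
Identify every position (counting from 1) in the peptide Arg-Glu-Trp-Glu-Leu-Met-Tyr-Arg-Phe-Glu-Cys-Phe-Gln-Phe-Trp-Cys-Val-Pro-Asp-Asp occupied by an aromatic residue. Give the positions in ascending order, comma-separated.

3, 7, 9, 12, 14, 15

F, W, and Y each carry an aromatic ring on the side chain.
Matching residues: Trp3, Tyr7, Phe9, Phe12, Phe14, Trp15.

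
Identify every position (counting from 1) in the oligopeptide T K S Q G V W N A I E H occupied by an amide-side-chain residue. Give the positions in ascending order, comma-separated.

4, 8

Matching residues: Q4, N8.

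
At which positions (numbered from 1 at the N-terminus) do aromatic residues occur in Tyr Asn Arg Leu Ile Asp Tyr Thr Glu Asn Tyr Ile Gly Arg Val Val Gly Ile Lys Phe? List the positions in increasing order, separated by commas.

The aromatic amino acids are Phe (F, benzyl), Trp (W, indole), and Tyr (Y, phenol).
Matching residues: Tyr1, Tyr7, Tyr11, Phe20.

1, 7, 11, 20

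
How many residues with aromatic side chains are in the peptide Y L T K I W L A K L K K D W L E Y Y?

5

F, W, and Y each carry an aromatic ring on the side chain.
Matching residues: Y1, W6, W14, Y17, Y18.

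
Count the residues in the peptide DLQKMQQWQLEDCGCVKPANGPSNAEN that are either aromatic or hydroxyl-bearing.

Aromatic: F, W, Y. Hydroxyl-bearing: S, T, Y.
Aromatic residues here: W8 (1).
Hydroxyl-bearing residues here: S23 (1).
(Y belongs to both groups, but none appear in this sequence.) Total = 1 + 1 = 2.

2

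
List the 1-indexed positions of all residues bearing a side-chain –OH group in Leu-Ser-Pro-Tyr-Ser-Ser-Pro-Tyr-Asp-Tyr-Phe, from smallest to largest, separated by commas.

Serine (S), threonine (T), and tyrosine (Y) each carry a hydroxyl group on the side chain.
Matching residues: Ser2, Tyr4, Ser5, Ser6, Tyr8, Tyr10.

2, 4, 5, 6, 8, 10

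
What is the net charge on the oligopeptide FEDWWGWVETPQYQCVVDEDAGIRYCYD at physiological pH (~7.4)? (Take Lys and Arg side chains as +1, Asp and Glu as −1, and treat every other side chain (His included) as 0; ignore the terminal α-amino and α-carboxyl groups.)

-6

Positive (K, R): R24 → +1.
Negative (D, E): E2, D3, E9, D18, E19, D20, D28 → −7.
Net charge = (+1) + (−7) = −6.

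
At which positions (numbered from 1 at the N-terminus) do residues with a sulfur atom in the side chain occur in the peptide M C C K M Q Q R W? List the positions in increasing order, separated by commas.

Cysteine (C, thiol) and methionine (M, thioether) are the two sulfur-containing amino acids.
Matching residues: M1, C2, C3, M5.

1, 2, 3, 5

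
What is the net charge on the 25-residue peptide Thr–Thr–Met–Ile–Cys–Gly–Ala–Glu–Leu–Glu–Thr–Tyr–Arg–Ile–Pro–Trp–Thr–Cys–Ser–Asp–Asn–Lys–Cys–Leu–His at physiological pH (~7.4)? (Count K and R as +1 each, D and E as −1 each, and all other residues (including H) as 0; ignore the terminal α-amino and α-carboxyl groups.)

Positive (K, R): Arg13, Lys22 → +2.
Negative (D, E): Glu8, Glu10, Asp20 → −3.
Net charge = (+2) + (−3) = −1.

-1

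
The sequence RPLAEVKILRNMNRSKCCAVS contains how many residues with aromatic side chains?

0

The aromatic amino acids are Phe (F, benzyl), Trp (W, indole), and Tyr (Y, phenol).
None of the 21 residues belong to this group.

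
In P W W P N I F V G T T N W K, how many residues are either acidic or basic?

1

Acidic: D, E. Basic: H, K, R.
Acidic residues here: none (0).
Basic residues here: K14 (1).
The two groups share no amino acid, so total = 0 + 1 = 1.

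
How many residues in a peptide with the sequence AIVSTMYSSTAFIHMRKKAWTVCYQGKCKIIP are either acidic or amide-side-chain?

1

Acidic: D, E. Amide-side-chain: N, Q.
Acidic residues here: none (0).
Amide-side-chain residues here: Q25 (1).
The two groups share no amino acid, so total = 0 + 1 = 1.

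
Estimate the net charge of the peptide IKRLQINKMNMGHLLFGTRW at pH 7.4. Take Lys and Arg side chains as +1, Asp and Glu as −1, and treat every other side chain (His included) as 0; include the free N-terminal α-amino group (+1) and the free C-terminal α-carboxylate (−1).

+4

Positive (K, R): K2, R3, K8, R19 → +4.
Negative (D, E): none → −0.
The N-terminus (+1) and C-terminus (−1) cancel.
Net charge = (+4) + (−0) = +4.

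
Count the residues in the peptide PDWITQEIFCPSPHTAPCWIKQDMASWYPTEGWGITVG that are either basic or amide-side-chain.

4

Basic: H, K, R. Amide-side-chain: N, Q.
Basic residues here: H14, K21 (2).
Amide-side-chain residues here: Q6, Q22 (2).
The two groups share no amino acid, so total = 2 + 2 = 4.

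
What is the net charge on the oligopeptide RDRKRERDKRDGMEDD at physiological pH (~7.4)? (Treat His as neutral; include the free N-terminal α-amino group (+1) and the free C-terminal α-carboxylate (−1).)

0

Near pH 7.4, K and R contribute +1 each, D and E contribute −1 each, and every other side chain (His included, as stated) is uncharged.
Positive (K, R): R1, R3, K4, R5, R7, K9, R10 → +7.
Negative (D, E): D2, E6, D8, D11, E14, D15, D16 → −7.
The N-terminus (+1) and C-terminus (−1) cancel.
Net charge = (+7) + (−7) = 0.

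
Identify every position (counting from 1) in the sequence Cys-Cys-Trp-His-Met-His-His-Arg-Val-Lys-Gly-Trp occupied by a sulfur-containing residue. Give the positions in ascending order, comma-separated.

Only Cys (C) and Met (M) have a sulfur atom in the side chain.
Matching residues: Cys1, Cys2, Met5.

1, 2, 5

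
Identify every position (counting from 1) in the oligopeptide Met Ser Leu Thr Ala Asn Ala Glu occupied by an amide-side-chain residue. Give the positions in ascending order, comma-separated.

6

The amide-side-chain residues are Asn (N) and Gln (Q).
Matching residues: Asn6.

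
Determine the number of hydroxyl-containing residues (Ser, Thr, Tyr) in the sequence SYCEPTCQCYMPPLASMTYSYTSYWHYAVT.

Matching residues: S1, Y2, T6, Y10, S16, T18, Y19, S20, Y21, T22, S23, Y24, Y27, T30.

14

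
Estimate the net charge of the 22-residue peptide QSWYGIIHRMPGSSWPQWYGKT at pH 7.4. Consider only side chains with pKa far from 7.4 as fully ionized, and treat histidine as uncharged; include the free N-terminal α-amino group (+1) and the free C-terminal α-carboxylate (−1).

At pH ~7.4 the Lys and Arg side chains are protonated (+1), the Asp and Glu side chains are deprotonated (−1), and with His taken as neutral all other side chains carry no charge.
Positive (K, R): R9, K21 → +2.
Negative (D, E): none → −0.
The N-terminus (+1) and C-terminus (−1) cancel.
Net charge = (+2) + (−0) = +2.

+2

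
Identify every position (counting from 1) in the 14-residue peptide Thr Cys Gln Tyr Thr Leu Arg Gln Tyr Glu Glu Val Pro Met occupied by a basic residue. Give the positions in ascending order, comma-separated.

Lysine (K), arginine (R), and histidine (H) have basic, nitrogen-containing side chains.
Matching residues: Arg7.

7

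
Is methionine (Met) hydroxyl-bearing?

The –OH-bearing residues are Ser, Thr (aliphatic alcohols), and Tyr (phenol).
Methionine is not in this group.

No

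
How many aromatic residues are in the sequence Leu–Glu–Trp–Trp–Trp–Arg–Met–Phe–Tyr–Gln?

The aromatic amino acids are Phe (F, benzyl), Trp (W, indole), and Tyr (Y, phenol).
Matching residues: Trp3, Trp4, Trp5, Phe8, Tyr9.

5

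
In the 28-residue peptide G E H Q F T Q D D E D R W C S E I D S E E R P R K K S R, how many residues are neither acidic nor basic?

Acidic: D, E. Basic: K, R, H. All other residues are neither.
Matching residues: G1, Q4, F5, T6, Q7, W13, C14, S15, I17, S19, P23, S27.

12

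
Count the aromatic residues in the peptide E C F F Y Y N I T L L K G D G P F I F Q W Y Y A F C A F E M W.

12

The aromatic amino acids are Phe (F, benzyl), Trp (W, indole), and Tyr (Y, phenol).
Matching residues: F3, F4, Y5, Y6, F17, F19, W21, Y22, Y23, F25, F28, W31.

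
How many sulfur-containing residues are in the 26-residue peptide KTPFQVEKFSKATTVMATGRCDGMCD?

4

Cysteine (C, thiol) and methionine (M, thioether) are the two sulfur-containing amino acids.
Matching residues: M16, C21, M24, C25.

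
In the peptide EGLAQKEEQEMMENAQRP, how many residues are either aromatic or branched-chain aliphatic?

Aromatic: F, W, Y. Branched-chain aliphatic: I, L, V.
Aromatic residues here: none (0).
Branched-chain aliphatic residues here: L3 (1).
The two groups share no amino acid, so total = 0 + 1 = 1.

1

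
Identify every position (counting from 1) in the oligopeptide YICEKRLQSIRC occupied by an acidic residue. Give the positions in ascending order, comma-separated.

The acidic residues are Asp (D) and Glu (E), whose side chains end in a carboxylate group.
Matching residues: E4.

4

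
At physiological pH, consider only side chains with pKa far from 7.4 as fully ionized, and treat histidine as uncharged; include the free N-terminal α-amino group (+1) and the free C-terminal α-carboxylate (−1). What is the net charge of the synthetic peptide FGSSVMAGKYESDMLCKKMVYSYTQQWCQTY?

At pH ~7.4 the Lys and Arg side chains are protonated (+1), the Asp and Glu side chains are deprotonated (−1), and with His taken as neutral all other side chains carry no charge.
Positive (K, R): K9, K17, K18 → +3.
Negative (D, E): E11, D13 → −2.
The N-terminus (+1) and C-terminus (−1) cancel.
Net charge = (+3) + (−2) = +1.

+1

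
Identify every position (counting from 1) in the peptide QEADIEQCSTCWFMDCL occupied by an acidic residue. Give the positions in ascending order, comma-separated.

2, 4, 6, 15

The acidic residues are Asp (D) and Glu (E), whose side chains end in a carboxylate group.
Matching residues: E2, D4, E6, D15.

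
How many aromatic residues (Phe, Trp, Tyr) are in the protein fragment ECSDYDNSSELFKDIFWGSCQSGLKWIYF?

Matching residues: Y5, F12, F16, W17, W26, Y28, F29.

7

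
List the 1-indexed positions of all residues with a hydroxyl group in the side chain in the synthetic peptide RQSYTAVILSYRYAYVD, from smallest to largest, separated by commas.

3, 4, 5, 10, 11, 13, 15

The –OH-bearing residues are Ser, Thr (aliphatic alcohols), and Tyr (phenol).
Matching residues: S3, Y4, T5, S10, Y11, Y13, Y15.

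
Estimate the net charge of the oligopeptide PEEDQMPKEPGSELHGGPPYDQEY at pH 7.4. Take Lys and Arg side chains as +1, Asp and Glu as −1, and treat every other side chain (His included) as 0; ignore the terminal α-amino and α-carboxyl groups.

Positive (K, R): K8 → +1.
Negative (D, E): E2, E3, D4, E9, E13, D21, E23 → −7.
Net charge = (+1) + (−7) = −6.

-6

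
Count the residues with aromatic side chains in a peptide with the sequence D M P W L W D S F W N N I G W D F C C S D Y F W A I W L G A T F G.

11

Phenylalanine (F), tryptophan (W), and tyrosine (Y) have aromatic ring side chains.
Matching residues: W4, W6, F9, W10, W15, F17, Y22, F23, W24, W27, F32.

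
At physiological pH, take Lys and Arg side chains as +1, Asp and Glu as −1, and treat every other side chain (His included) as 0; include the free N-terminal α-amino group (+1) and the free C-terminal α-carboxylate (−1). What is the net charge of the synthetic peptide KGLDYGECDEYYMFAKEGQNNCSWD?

-4

Positive (K, R): K1, K16 → +2.
Negative (D, E): D4, E7, D9, E10, E17, D25 → −6.
The N-terminus (+1) and C-terminus (−1) cancel.
Net charge = (+2) + (−6) = −4.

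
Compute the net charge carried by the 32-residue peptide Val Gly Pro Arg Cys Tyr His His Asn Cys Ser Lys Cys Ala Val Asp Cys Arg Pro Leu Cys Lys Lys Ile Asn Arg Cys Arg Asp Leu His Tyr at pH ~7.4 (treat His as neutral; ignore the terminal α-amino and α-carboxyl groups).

The side chains ionized at physiological pH are Lys/Arg (+1) and Asp/Glu (−1); with His treated as neutral, nothing else contributes.
Positive (K, R): Arg4, Lys12, Arg18, Lys22, Lys23, Arg26, Arg28 → +7.
Negative (D, E): Asp16, Asp29 → −2.
Net charge = (+7) + (−2) = +5.

+5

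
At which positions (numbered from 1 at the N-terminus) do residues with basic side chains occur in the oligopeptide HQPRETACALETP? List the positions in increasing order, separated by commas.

The basic amino acids are Lys (K), Arg (R), and His (H).
Matching residues: H1, R4.

1, 4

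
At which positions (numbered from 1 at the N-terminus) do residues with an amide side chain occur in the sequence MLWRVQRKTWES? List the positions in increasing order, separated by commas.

Only N (asparagine) and Q (glutamine) carry a side-chain carboxamide.
Matching residues: Q6.

6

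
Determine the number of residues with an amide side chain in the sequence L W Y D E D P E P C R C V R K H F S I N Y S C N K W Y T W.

Only N (asparagine) and Q (glutamine) carry a side-chain carboxamide.
Matching residues: N20, N24.

2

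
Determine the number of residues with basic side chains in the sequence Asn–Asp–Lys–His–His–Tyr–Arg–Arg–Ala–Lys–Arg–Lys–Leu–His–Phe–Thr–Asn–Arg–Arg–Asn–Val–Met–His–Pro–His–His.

14

Lysine (K), arginine (R), and histidine (H) have basic, nitrogen-containing side chains.
Matching residues: Lys3, His4, His5, Arg7, Arg8, Lys10, Arg11, Lys12, His14, Arg18, Arg19, His23, His25, His26.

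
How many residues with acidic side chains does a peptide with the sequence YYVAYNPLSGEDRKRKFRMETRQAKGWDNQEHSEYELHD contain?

8

The acidic residues are Asp (D) and Glu (E), whose side chains end in a carboxylate group.
Matching residues: E11, D12, E20, D28, E31, E34, E36, D39.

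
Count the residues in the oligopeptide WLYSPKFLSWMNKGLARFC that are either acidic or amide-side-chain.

1

Acidic: D, E. Amide-side-chain: N, Q.
Acidic residues here: none (0).
Amide-side-chain residues here: N12 (1).
The two groups share no amino acid, so total = 0 + 1 = 1.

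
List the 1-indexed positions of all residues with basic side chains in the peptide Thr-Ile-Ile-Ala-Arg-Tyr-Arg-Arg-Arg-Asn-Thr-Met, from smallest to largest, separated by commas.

5, 7, 8, 9

Lysine (K), arginine (R), and histidine (H) have basic, nitrogen-containing side chains.
Matching residues: Arg5, Arg7, Arg8, Arg9.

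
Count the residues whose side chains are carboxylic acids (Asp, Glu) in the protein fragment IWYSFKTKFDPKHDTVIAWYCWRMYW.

2

Matching residues: D10, D14.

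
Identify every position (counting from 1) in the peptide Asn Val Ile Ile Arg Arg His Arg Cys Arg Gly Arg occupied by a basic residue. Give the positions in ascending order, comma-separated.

5, 6, 7, 8, 10, 12

Lysine (K), arginine (R), and histidine (H) have basic, nitrogen-containing side chains.
Matching residues: Arg5, Arg6, His7, Arg8, Arg10, Arg12.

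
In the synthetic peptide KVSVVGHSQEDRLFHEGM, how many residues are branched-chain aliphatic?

4

The BCAAs are Val, Leu, and Ile — aliphatic side chains with a branch point.
Matching residues: V2, V4, V5, L13.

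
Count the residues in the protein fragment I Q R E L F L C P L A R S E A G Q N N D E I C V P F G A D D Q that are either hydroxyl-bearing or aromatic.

3

Hydroxyl-bearing: S, T, Y. Aromatic: F, W, Y.
Hydroxyl-bearing residues here: S13 (1).
Aromatic residues here: F6, F26 (2).
(Y belongs to both groups, but none appear in this sequence.) Total = 1 + 2 = 3.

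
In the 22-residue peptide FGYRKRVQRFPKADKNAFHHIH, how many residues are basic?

9

Lysine (K), arginine (R), and histidine (H) have basic, nitrogen-containing side chains.
Matching residues: R4, K5, R6, R9, K12, K15, H19, H20, H22.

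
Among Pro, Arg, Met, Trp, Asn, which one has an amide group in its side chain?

Asn

Only N (asparagine) and Q (glutamine) carry a side-chain carboxamide.
Of the listed options, only Asn belongs to this group.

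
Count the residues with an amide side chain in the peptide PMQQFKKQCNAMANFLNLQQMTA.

8

The amide-side-chain residues are Asn (N) and Gln (Q).
Matching residues: Q3, Q4, Q8, N10, N14, N17, Q19, Q20.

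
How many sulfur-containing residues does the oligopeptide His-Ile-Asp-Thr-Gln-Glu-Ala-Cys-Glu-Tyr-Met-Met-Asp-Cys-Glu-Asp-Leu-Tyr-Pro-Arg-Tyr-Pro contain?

4

Cysteine (C, thiol) and methionine (M, thioether) are the two sulfur-containing amino acids.
Matching residues: Cys8, Met11, Met12, Cys14.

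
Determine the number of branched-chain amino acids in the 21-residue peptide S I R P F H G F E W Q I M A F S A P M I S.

V, L, and I make up the branched-chain aliphatic group.
Matching residues: I2, I12, I20.

3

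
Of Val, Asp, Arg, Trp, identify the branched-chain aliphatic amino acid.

The BCAAs are Val, Leu, and Ile — aliphatic side chains with a branch point.
Of the listed options, only Val belongs to this group.

Val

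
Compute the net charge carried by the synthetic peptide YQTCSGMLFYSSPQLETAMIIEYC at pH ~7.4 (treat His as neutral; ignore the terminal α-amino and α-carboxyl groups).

-2

Near pH 7.4, K and R contribute +1 each, D and E contribute −1 each, and every other side chain (His included, as stated) is uncharged.
Positive (K, R): none → +0.
Negative (D, E): E16, E22 → −2.
Net charge = (+0) + (−2) = −2.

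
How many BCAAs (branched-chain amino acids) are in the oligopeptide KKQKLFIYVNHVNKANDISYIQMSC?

6

Valine (V), leucine (L), and isoleucine (I) are the branched-chain amino acids.
Matching residues: L5, I7, V9, V12, I18, I21.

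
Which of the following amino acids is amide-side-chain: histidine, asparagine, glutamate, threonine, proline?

Only N (asparagine) and Q (glutamine) carry a side-chain carboxamide.
Of the listed options, only asparagine belongs to this group.

asparagine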